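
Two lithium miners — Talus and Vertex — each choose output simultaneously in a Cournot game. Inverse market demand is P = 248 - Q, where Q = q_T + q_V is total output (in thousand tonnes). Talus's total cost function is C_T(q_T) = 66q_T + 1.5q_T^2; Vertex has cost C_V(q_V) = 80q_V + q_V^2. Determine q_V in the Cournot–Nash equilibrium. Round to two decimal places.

Talus's profit: π_T = (248 - Q)q_T - (66q_T + (3/2)q_T²). Setting ∂π_T/∂q_T = 0: 182 - 5q_T - (q_V) = 0.
Vertex's first-order condition: 168 - 4q_V - (q_T) = 0.
Rearranging gives the reaction functions q_T = (182 - q_V)/5 and q_V = (168 - q_T)/4.
Solving the pair: q_T = 560/19, q_V = 658/19.

34.63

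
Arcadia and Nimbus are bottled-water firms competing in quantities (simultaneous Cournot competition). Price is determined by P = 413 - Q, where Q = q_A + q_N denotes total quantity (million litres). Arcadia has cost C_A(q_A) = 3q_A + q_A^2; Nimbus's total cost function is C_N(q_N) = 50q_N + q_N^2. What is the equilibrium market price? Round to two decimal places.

258.40

Arcadia's profit: π_A = (413 - Q)q_A - (3q_A + q_A²). Setting ∂π_A/∂q_A = 0: 410 - 4q_A - (q_N) = 0.
Nimbus's first-order condition: 363 - 4q_N - (q_A) = 0.
So q_A = (410 - q_N)/4 and q_N = (363 - q_A)/4.
Solving the pair: q_A = 1277/15, q_N = 1042/15.
Total output Q = 773/5, so price P = 413 - 773/5 = 1292/5.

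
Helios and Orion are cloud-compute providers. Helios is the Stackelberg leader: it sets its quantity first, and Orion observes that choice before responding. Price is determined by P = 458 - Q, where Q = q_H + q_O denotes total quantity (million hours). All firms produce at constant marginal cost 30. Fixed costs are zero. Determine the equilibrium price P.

137

Solve by backward induction. Given q_H, the follower Orion maximises π_O = (458 - q_H - q_O)q_O - 30q_O.
Setting the follower's marginal profit to zero, 428 - q_H - 2q_O = 0, i.e. q_O = (428 - q_H)/2.
The leader anticipates this reaction. Substituting into P = 458 - Q gives P = 244 - (1/2)q_H, so π_H = (244 - (1/2)q_H)q_H - 30q_H.
Maximising: ∂π_H/∂q_H = 214 - q_H = 0, giving q_H = 214.
Then q_O = (428 - 214)/2 = 107.
Total output Q = 321, so price P = 458 - 321 = 137.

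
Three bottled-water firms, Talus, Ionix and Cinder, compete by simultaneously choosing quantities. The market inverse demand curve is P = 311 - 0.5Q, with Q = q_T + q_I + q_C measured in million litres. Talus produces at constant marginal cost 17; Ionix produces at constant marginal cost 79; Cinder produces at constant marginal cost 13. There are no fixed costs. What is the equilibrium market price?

105

Talus's profit: π_T = (311 - 0.5Q)q_T - (17q_T). Setting ∂π_T/∂q_T = 0: 294 - q_T - (1/2)(q_I + q_C) = 0.
Ionix's first-order condition: 232 - q_I - (1/2)(q_T + q_C) = 0.
Cinder's first-order condition: 298 - q_C - (1/2)(q_T + q_I) = 0.
Summing all 3 equations gives 824 − 2Q = 0, hence Q = 412.
Back-substituting: q_T = (294 − 206)/(1/2) = 176, q_I = (232 − 206)/(1/2) = 52, q_C = (298 − 206)/(1/2) = 184.
Total output Q = 412, so price P = 311 - (1/2)·412 = 105.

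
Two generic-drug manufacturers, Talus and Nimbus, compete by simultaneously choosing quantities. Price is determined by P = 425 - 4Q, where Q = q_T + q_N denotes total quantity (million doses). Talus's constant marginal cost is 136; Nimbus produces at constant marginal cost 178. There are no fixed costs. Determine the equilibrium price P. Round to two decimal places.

246.33

Talus's profit: π_T = (425 - 4Q)q_T - (136q_T). Setting ∂π_T/∂q_T = 0: 289 - 8q_T - 4(q_N) = 0.
Nimbus's first-order condition: 247 - 8q_N - 4(q_T) = 0.
Best responses: q_T = (289 - 4q_N)/8, q_N = (247 - 4q_T)/8.
Solving the pair: q_T = 331/12, q_N = 205/12.
Total output Q = 134/3, so price P = 425 - 4·(134/3) = 739/3.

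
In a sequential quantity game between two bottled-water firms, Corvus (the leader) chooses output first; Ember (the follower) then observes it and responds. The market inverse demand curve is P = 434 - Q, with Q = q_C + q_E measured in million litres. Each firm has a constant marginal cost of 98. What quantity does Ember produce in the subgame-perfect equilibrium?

84

The follower Ember best-responds to any q_C: π_E = (434 - Q)q_E - 98q_E.
Setting the follower's marginal profit to zero, 336 - q_C - 2q_E = 0, i.e. q_E = (336 - q_C)/2.
The leader anticipates this reaction. Substituting into P = 434 - Q gives P = 266 - (1/2)q_C, so π_C = (266 - (1/2)q_C)q_C - 98q_C.
The leader's first-order condition 168 - q_C = 0 yields q_C = 168.
Then q_E = (336 - 168)/2 = 84.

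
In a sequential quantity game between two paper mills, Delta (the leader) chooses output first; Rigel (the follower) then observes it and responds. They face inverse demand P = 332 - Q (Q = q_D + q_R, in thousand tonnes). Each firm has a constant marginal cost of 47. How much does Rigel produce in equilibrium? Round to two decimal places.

71.25

The follower Rigel best-responds to any q_D: π_R = (332 - Q)q_R - 47q_R.
Follower FOC: 285 - q_D - 2q_R = 0, so q_R(q_D) = (285 - q_D)/2.
Delta substitutes q_R(q_D) into its own profit: π_D = q_D(332 - q_D - (285 - q_D)/2) - 47q_D = (379/2 - (1/2)q_D)q_D - 47q_D.
Leader FOC: 285/2 - q_D = 0, so q_D = 285/2.
Then q_R = (285 - 285/2)/2 = 285/4.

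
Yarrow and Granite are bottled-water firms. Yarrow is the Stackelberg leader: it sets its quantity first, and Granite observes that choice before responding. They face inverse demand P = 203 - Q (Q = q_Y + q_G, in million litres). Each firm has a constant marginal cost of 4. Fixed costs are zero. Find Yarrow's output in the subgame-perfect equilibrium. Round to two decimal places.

Solve by backward induction. Given q_Y, the follower Granite maximises π_G = (203 - q_Y - q_G)q_G - 4q_G.
∂π_G/∂q_G = 199 - q_Y - 2q_G = 0 gives the reaction function q_G = (199 - q_Y)/2.
Yarrow substitutes q_G(q_Y) into its own profit: π_Y = q_Y(203 - q_Y - (199 - q_Y)/2) - 4q_Y = (207/2 - (1/2)q_Y)q_Y - 4q_Y.
The leader's first-order condition 199/2 - q_Y = 0 yields q_Y = 199/2.
Then q_G = (199 - 199/2)/2 = 199/4.

99.50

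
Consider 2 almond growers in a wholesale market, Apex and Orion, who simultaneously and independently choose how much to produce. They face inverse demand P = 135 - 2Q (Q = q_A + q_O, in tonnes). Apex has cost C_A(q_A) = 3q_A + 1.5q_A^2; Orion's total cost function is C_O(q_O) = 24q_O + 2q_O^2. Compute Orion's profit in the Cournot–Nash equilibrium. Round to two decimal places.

389.30

Apex's profit: π_A = (135 - 2Q)q_A - (3q_A + (3/2)q_A²). Setting ∂π_A/∂q_A = 0: 132 - 7q_A - 2(q_O) = 0.
Orion's profit: π_O = (135 - 2Q)q_O - (24q_O + 2q_O²). Setting ∂π_O/∂q_O = 0: 111 - 8q_O - 2(q_A) = 0.
Best responses: q_A = (132 - 2q_O)/7, q_O = (111 - 2q_A)/8.
Substituting one into the other gives q_A = 417/26 and q_O = 513/52.
Price P = 135 - 2·(1347/52) = 83.1923.
Orion's profit: 83.1923·(513/52) - 24·(513/52) - 2(513/52)² = 389.3033.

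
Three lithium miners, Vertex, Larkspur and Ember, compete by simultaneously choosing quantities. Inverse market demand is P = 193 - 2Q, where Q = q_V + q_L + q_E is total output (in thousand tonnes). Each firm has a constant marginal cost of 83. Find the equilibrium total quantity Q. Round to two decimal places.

Each firm earns π_i = (193 - 2Q)q_i - 83q_i.
First-order condition (treating rivals' output as given): 110 - 4q_i - 2·Σ_{j≠i} q_j = 0.
By symmetry each firm produces the same amount; substituting Σ_{j≠i} q_j = 2q_i yields q_i = 110/8 = 55/4.
Total output Q = 55/4 + 55/4 + 55/4 = 165/4.

41.25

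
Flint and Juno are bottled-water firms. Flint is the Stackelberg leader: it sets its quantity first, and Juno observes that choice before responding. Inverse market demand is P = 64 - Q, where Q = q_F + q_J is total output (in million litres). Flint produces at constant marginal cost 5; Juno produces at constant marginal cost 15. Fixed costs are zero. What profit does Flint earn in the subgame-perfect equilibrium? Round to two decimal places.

595.13

The follower Juno best-responds to any q_F: π_J = (64 - Q)q_J - 15q_J.
Follower FOC: 49 - q_F - 2q_J = 0, so q_J(q_F) = (49 - q_F)/2.
The leader anticipates this reaction. Substituting into P = 64 - Q gives P = 79/2 - (1/2)q_F, so π_F = (79/2 - (1/2)q_F)q_F - 5q_F.
The leader's first-order condition 69/2 - q_F = 0 yields q_F = 69/2.
Then q_J = (49 - 69/2)/2 = 29/4.
Price P = 64 - 167/4 = 89/4.
Flint's profit: (89/4 - 5)·(69/2) = 595.1250.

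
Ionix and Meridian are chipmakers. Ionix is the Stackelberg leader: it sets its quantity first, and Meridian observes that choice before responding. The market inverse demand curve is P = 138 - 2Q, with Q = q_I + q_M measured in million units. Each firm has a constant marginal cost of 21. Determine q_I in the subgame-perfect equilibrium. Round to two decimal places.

29.25

The follower Meridian best-responds to any q_I: π_M = (138 - 2Q)q_M - 21q_M.
Follower FOC: 117 - 2q_I - 4q_M = 0, so q_M(q_I) = (117 - 2q_I)/4.
Ionix substitutes q_M(q_I) into its own profit: π_I = q_I(138 - 2q_I - (117 - 2q_I)/2) - 21q_I = (159/2 - q_I)q_I - 21q_I.
The leader's first-order condition 117/2 - 2q_I = 0 yields q_I = 117/4.
Then q_M = (117 - 2·(117/4))/4 = 117/8.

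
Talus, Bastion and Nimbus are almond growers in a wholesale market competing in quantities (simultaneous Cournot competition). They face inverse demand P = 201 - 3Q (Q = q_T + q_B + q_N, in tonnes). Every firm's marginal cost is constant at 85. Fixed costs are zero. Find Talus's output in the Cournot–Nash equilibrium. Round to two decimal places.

9.67

A representative firm's profit is π_i = q_i(201 - 3Q) - 85q_i.
Setting ∂π_i/∂q_i = 0 with rivals' quantities fixed: 116 - 6q_i - 3·Σ_{j≠i} q_j = 0.
By symmetry each firm produces the same amount; substituting Σ_{j≠i} q_j = 2q_i yields q_i = 116/12 = 29/3.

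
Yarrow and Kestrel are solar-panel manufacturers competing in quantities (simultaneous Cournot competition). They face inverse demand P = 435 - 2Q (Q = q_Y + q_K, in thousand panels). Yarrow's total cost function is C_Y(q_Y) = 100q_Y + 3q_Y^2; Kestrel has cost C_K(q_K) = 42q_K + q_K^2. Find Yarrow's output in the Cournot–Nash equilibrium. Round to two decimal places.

Yarrow's profit: π_Y = (435 - 2Q)q_Y - (100q_Y + 3q_Y²). Setting ∂π_Y/∂q_Y = 0: 335 - 10q_Y - 2(q_K) = 0.
Kestrel's first-order condition: 393 - 6q_K - 2(q_Y) = 0.
Rearranging gives the reaction functions q_Y = (335 - 2q_K)/10 and q_K = (393 - 2q_Y)/6.
Solving the pair: q_Y = 153/7, q_K = 815/14.

21.86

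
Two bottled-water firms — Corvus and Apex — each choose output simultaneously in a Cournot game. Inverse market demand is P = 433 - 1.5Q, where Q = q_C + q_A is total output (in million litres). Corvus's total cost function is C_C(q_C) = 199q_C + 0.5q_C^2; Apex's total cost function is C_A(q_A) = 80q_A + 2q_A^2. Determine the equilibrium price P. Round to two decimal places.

306.62

Corvus's profit: π_C = (433 - 1.5Q)q_C - (199q_C + (1/2)q_C²). Setting ∂π_C/∂q_C = 0: 234 - 4q_C - (3/2)(q_A) = 0.
Apex's profit: π_A = (433 - 1.5Q)q_A - (80q_A + 2q_A²). Setting ∂π_A/∂q_A = 0: 353 - 7q_A - (3/2)(q_C) = 0.
So q_C = (234 - (3/2)q_A)/4 and q_A = (353 - (3/2)q_C)/7.
Substituting one into the other gives q_C = 43.0485 and q_A = 41.2039.
Total output Q = 84.2524, so price P = 433 - (3/2)·84.2524 = 306.6214.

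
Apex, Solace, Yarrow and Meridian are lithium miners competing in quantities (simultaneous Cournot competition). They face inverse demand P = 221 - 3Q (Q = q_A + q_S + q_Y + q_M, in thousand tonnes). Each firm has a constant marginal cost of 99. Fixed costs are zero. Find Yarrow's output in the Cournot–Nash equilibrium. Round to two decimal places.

8.13

Each firm earns π_i = (221 - 3Q)q_i - 99q_i.
First-order condition (treating rivals' output as given): 122 - 6q_i - 3·Σ_{j≠i} q_j = 0.
By symmetry each firm produces the same amount; substituting Σ_{j≠i} q_j = 3q_i yields q_i = 122/15.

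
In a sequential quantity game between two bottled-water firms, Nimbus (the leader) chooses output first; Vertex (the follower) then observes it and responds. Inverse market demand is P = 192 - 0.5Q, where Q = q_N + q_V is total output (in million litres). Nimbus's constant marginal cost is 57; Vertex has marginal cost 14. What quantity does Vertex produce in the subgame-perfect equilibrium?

132

Solve by backward induction. Given q_N, the follower Vertex maximises π_V = (192 - (1/2)q_N - (1/2)q_V)q_V - 14q_V.
Setting the follower's marginal profit to zero, 178 - (1/2)q_N - q_V = 0, i.e. q_V = (178 - (1/2)q_N).
The leader anticipates this reaction. Substituting into P = 192 - 0.5Q gives P = 103 - (1/4)q_N, so π_N = (103 - (1/4)q_N)q_N - 57q_N.
The leader's first-order condition 46 - (1/2)q_N = 0 yields q_N = 92.
Then q_V = (178 - (1/2)·92) = 132.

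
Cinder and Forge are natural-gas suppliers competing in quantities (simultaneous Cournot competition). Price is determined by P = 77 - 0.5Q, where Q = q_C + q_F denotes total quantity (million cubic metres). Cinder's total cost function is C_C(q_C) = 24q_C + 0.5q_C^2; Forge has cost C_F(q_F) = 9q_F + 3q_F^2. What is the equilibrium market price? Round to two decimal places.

60.76

Cinder's profit: π_C = (77 - 0.5Q)q_C - (24q_C + (1/2)q_C²). Setting ∂π_C/∂q_C = 0: 53 - 2q_C - (1/2)(q_F) = 0.
Forge's first-order condition: 68 - 7q_F - (1/2)(q_C) = 0.
So q_C = (53 - (1/2)q_F)/2 and q_F = (68 - (1/2)q_C)/7.
Solving the pair: q_C = 1348/55, q_F = 438/55.
Total output Q = 1786/55, so price P = 77 - (1/2)·(1786/55) = 60.7636.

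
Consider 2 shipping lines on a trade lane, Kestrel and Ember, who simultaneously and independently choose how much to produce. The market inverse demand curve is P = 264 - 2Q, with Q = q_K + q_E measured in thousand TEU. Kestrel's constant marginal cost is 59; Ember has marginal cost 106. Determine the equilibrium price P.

Kestrel's profit: π_K = (264 - 2Q)q_K - (59q_K). Setting ∂π_K/∂q_K = 0: 205 - 4q_K - 2(q_E) = 0.
Ember's first-order condition: 158 - 4q_E - 2(q_K) = 0.
Rearranging gives the reaction functions q_K = (205 - 2q_E)/4 and q_E = (158 - 2q_K)/4.
Solving the pair: q_K = 42, q_E = 37/2.
Total output Q = 121/2, so price P = 264 - 2·(121/2) = 143.

143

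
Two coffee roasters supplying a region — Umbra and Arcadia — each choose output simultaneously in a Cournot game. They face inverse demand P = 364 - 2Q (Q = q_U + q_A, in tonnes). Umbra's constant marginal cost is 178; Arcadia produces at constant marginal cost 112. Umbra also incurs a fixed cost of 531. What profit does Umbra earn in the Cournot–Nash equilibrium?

269

Umbra's profit: π_U = (364 - 2Q)q_U - (178q_U). Setting ∂π_U/∂q_U = 0: 186 - 4q_U - 2(q_A) = 0.
Arcadia's profit: π_A = (364 - 2Q)q_A - (112q_A). Setting ∂π_A/∂q_A = 0: 252 - 4q_A - 2(q_U) = 0.
Rearranging gives the reaction functions q_U = (186 - 2q_A)/4 and q_A = (252 - 2q_U)/4.
Substituting one into the other gives q_U = 20 and q_A = 53.
Price P = 364 - 2·73 = 218.
Umbra's profit: (218 - 178)·20 - 531 = 269.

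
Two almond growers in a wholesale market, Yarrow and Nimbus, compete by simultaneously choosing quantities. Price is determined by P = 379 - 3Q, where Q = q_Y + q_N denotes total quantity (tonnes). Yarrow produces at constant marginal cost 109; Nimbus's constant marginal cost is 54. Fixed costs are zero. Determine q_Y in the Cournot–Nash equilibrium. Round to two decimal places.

23.89

Yarrow's profit: π_Y = (379 - 3Q)q_Y - (109q_Y). Setting ∂π_Y/∂q_Y = 0: 270 - 6q_Y - 3(q_N) = 0.
Nimbus's profit: π_N = (379 - 3Q)q_N - (54q_N). Setting ∂π_N/∂q_N = 0: 325 - 6q_N - 3(q_Y) = 0.
So q_Y = (270 - 3q_N)/6 and q_N = (325 - 3q_Y)/6.
Substituting one into the other gives q_Y = 215/9 and q_N = 380/9.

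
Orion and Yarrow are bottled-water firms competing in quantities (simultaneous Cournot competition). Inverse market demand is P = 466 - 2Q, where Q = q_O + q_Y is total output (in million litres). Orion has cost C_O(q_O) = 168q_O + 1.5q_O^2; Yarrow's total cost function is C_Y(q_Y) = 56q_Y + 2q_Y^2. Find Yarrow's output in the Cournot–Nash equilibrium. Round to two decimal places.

Orion's profit: π_O = (466 - 2Q)q_O - (168q_O + (3/2)q_O²). Setting ∂π_O/∂q_O = 0: 298 - 7q_O - 2(q_Y) = 0.
Yarrow's first-order condition: 410 - 8q_Y - 2(q_O) = 0.
So q_O = (298 - 2q_Y)/7 and q_Y = (410 - 2q_O)/8.
Solving the pair: q_O = 391/13, q_Y = 1137/26.

43.73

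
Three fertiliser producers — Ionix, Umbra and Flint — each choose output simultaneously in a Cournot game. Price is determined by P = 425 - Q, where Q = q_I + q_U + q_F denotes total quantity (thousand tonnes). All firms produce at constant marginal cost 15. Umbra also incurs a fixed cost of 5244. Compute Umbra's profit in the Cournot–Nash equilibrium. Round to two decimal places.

5262.25

A representative firm's profit is π_i = q_i(425 - Q) - 15q_i.
First-order condition (treating rivals' output as given): 410 - 2q_i - Σ_{j≠i} q_j = 0.
By symmetry each firm produces the same amount; substituting Σ_{j≠i} q_j = 2q_i yields q_i = 410/4 = 205/2.
Price P = 425 - 615/2 = 235/2.
Umbra's profit: (235/2 - 15)·(205/2) - 5244 = 5262.2500.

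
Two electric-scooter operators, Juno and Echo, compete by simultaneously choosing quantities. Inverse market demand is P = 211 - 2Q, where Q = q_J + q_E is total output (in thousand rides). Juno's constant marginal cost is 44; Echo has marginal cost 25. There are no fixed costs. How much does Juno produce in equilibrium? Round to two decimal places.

24.67

Juno's profit: π_J = (211 - 2Q)q_J - (44q_J). Setting ∂π_J/∂q_J = 0: 167 - 4q_J - 2(q_E) = 0.
Echo's first-order condition: 186 - 4q_E - 2(q_J) = 0.
So q_J = (167 - 2q_E)/4 and q_E = (186 - 2q_J)/4.
Substituting one into the other gives q_J = 74/3 and q_E = 205/6.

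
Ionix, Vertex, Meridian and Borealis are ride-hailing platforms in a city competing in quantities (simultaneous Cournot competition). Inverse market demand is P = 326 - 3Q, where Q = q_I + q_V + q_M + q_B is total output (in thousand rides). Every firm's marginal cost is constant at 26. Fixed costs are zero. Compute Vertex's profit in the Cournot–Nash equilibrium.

1200

Each firm earns π_i = (326 - 3Q)q_i - 26q_i.
Setting ∂π_i/∂q_i = 0 with rivals' quantities fixed: 300 - 6q_i - 3·Σ_{j≠i} q_j = 0.
By symmetry each firm produces the same amount; substituting Σ_{j≠i} q_j = 3q_i yields q_i = 300/15 = 20.
Price P = 326 - 3·80 = 86.
Vertex's profit: (86 - 26)·20 = 1200.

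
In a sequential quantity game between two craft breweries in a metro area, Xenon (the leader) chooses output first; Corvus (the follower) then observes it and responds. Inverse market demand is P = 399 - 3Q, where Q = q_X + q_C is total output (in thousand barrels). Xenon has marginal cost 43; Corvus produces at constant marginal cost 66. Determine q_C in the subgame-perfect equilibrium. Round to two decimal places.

The follower Corvus best-responds to any q_X: π_C = (399 - 3Q)q_C - 66q_C.
Setting the follower's marginal profit to zero, 333 - 3q_X - 6q_C = 0, i.e. q_C = (333 - 3q_X)/6.
The leader anticipates this reaction. Substituting into P = 399 - 3Q gives P = 465/2 - (3/2)q_X, so π_X = (465/2 - (3/2)q_X)q_X - 43q_X.
The leader's first-order condition 379/2 - 3q_X = 0 yields q_X = 379/6.
Then q_C = (333 - 3·(379/6))/6 = 287/12.

23.92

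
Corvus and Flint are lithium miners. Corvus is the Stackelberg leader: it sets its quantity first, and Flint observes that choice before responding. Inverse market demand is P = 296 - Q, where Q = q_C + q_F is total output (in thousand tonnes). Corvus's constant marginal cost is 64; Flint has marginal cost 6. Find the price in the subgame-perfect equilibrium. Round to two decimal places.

107.50

Solve by backward induction. Given q_C, the follower Flint maximises π_F = (296 - q_C - q_F)q_F - 6q_F.
Setting the follower's marginal profit to zero, 290 - q_C - 2q_F = 0, i.e. q_F = (290 - q_C)/2.
The leader anticipates this reaction. Substituting into P = 296 - Q gives P = 151 - (1/2)q_C, so π_C = (151 - (1/2)q_C)q_C - 64q_C.
Maximising: ∂π_C/∂q_C = 87 - q_C = 0, giving q_C = 87.
Then q_F = (290 - 87)/2 = 203/2.
Total output Q = 377/2, so price P = 296 - 377/2 = 215/2.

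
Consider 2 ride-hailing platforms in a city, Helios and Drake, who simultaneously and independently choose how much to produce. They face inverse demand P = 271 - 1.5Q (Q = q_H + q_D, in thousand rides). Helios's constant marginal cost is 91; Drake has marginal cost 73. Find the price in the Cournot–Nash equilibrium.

Helios's profit: π_H = (271 - 1.5Q)q_H - (91q_H). Setting ∂π_H/∂q_H = 0: 180 - 3q_H - (3/2)(q_D) = 0.
Drake's first-order condition: 198 - 3q_D - (3/2)(q_H) = 0.
So q_H = (180 - (3/2)q_D)/3 and q_D = (198 - (3/2)q_H)/3.
Solving the pair: q_H = 36, q_D = 48.
Total output Q = 84, so price P = 271 - (3/2)·84 = 145.

145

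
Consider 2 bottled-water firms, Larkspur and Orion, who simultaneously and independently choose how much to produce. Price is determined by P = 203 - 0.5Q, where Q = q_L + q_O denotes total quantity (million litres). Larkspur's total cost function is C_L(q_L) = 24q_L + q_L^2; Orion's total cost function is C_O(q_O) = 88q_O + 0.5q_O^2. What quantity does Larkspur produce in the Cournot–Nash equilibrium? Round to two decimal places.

52.26

Larkspur's profit: π_L = (203 - 0.5Q)q_L - (24q_L + q_L²). Setting ∂π_L/∂q_L = 0: 179 - 3q_L - (1/2)(q_O) = 0.
Orion's profit: π_O = (203 - 0.5Q)q_O - (88q_O + (1/2)q_O²). Setting ∂π_O/∂q_O = 0: 115 - 2q_O - (1/2)(q_L) = 0.
Rearranging gives the reaction functions q_L = (179 - (1/2)q_O)/3 and q_O = (115 - (1/2)q_L)/2.
Substituting one into the other gives q_L = 1202/23 and q_O = 1022/23.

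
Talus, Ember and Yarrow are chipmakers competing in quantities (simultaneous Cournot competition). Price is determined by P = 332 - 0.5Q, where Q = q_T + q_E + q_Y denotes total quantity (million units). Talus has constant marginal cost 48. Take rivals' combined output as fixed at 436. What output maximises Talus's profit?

With rivals' combined output fixed at 436, Talus's profit is π_T = (332 - (1/2)·436 - (1/2)q_T)q_T - (48q_T) = (114 - (1/2)q_T)q_T - (48q_T).
∂π_T/∂q_T = 66 - q_T = 0, so q_T = 66.

66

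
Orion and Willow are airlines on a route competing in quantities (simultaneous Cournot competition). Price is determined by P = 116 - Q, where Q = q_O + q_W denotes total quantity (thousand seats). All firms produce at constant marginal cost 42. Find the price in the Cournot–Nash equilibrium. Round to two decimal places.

A representative firm's profit is π_i = q_i(116 - Q) - 42q_i.
First-order condition (treating rivals' output as given): 74 - 2q_i - q_j = 0.
By symmetry each firm produces the same amount; substituting q_j = q_i yields q_i = 74/3.
Total output Q = 148/3, so price P = 116 - 148/3 = 200/3.

66.67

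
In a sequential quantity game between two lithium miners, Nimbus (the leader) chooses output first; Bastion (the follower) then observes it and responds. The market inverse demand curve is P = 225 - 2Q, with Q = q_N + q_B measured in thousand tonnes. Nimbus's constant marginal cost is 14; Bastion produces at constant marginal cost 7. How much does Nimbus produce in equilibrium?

The follower Bastion best-responds to any q_N: π_B = (225 - 2Q)q_B - 7q_B.
∂π_B/∂q_B = 218 - 2q_N - 4q_B = 0 gives the reaction function q_B = (218 - 2q_N)/4.
The leader anticipates this reaction. Substituting into P = 225 - 2Q gives P = 116 - q_N, so π_N = (116 - q_N)q_N - 14q_N.
Leader FOC: 102 - 2q_N = 0, so q_N = 51.
Then q_B = (218 - 2·51)/4 = 29.

51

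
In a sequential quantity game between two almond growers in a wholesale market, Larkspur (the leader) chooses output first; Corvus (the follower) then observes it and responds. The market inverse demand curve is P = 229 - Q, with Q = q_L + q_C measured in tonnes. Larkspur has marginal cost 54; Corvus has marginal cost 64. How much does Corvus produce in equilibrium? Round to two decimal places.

36.25

The follower Corvus best-responds to any q_L: π_C = (229 - Q)q_C - 64q_C.
Setting the follower's marginal profit to zero, 165 - q_L - 2q_C = 0, i.e. q_C = (165 - q_L)/2.
Larkspur substitutes q_C(q_L) into its own profit: π_L = q_L(229 - q_L - (165 - q_L)/2) - 54q_L = (293/2 - (1/2)q_L)q_L - 54q_L.
Leader FOC: 185/2 - q_L = 0, so q_L = 185/2.
Then q_C = (165 - 185/2)/2 = 145/4.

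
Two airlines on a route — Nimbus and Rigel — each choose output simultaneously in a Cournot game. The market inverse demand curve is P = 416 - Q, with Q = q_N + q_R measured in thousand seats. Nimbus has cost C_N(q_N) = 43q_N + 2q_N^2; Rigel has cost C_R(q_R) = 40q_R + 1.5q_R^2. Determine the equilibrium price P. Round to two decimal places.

299.72

Nimbus's profit: π_N = (416 - Q)q_N - (43q_N + 2q_N²). Setting ∂π_N/∂q_N = 0: 373 - 6q_N - (q_R) = 0.
Rigel's profit: π_R = (416 - Q)q_R - (40q_R + (3/2)q_R²). Setting ∂π_R/∂q_R = 0: 376 - 5q_R - (q_N) = 0.
So q_N = (373 - q_R)/6 and q_R = (376 - q_N)/5.
Substituting one into the other gives q_N = 1489/29 and q_R = 1883/29.
Total output Q = 116.2759, so price P = 416 - 116.2759 = 299.7241.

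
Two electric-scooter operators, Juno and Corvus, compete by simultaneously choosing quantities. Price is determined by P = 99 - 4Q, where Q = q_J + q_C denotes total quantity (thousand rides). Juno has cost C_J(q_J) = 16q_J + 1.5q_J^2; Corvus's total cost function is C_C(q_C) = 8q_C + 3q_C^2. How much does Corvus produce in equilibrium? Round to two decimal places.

4.85

Juno's profit: π_J = (99 - 4Q)q_J - (16q_J + (3/2)q_J²). Setting ∂π_J/∂q_J = 0: 83 - 11q_J - 4(q_C) = 0.
Corvus's profit: π_C = (99 - 4Q)q_C - (8q_C + 3q_C²). Setting ∂π_C/∂q_C = 0: 91 - 14q_C - 4(q_J) = 0.
Rearranging gives the reaction functions q_J = (83 - 4q_C)/11 and q_C = (91 - 4q_J)/14.
Substituting one into the other gives q_J = 133/23 and q_C = 223/46.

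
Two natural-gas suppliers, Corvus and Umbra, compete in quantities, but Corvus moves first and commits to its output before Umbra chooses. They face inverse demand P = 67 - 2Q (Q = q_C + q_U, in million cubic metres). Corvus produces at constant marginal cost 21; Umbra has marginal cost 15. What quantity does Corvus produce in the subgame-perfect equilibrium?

Solve by backward induction. Given q_C, the follower Umbra maximises π_U = (67 - 2q_C - 2q_U)q_U - 15q_U.
Follower FOC: 52 - 2q_C - 4q_U = 0, so q_U(q_C) = (52 - 2q_C)/4.
The leader anticipates this reaction. Substituting into P = 67 - 2Q gives P = 41 - q_C, so π_C = (41 - q_C)q_C - 21q_C.
Maximising: ∂π_C/∂q_C = 20 - 2q_C = 0, giving q_C = 10.
Then q_U = (52 - 2·10)/4 = 8.

10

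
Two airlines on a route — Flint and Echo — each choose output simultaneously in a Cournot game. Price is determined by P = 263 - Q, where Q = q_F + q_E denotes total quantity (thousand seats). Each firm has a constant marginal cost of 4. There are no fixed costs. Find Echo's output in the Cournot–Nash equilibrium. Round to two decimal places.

A representative firm's profit is π_i = q_i(263 - Q) - 4q_i.
First-order condition (treating rivals' output as given): 259 - 2q_i - q_j = 0.
By symmetry each firm produces the same amount; substituting q_j = q_i yields q_i = 259/3.

86.33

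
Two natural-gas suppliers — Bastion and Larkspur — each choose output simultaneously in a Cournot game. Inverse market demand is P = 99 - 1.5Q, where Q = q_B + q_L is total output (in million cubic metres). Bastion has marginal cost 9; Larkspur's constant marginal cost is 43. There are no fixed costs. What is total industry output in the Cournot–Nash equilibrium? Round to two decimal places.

32.44

Bastion's profit: π_B = (99 - 1.5Q)q_B - (9q_B). Setting ∂π_B/∂q_B = 0: 90 - 3q_B - (3/2)(q_L) = 0.
Larkspur's first-order condition: 56 - 3q_L - (3/2)(q_B) = 0.
Rearranging gives the reaction functions q_B = (90 - (3/2)q_L)/3 and q_L = (56 - (3/2)q_B)/3.
Solving the pair: q_B = 248/9, q_L = 44/9.
Total output Q = 248/9 + 44/9 = 292/9.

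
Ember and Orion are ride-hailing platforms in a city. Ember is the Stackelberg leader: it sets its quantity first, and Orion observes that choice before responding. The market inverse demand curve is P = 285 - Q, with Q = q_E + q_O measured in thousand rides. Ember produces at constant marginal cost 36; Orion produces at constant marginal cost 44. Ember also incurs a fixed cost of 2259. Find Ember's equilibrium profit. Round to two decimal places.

5997.13

The follower Orion best-responds to any q_E: π_O = (285 - Q)q_O - 44q_O.
Setting the follower's marginal profit to zero, 241 - q_E - 2q_O = 0, i.e. q_O = (241 - q_E)/2.
Ember substitutes q_O(q_E) into its own profit: π_E = q_E(285 - q_E - (241 - q_E)/2) - 36q_E = (329/2 - (1/2)q_E)q_E - 36q_E.
The leader's first-order condition 257/2 - q_E = 0 yields q_E = 257/2.
Then q_O = (241 - 257/2)/2 = 225/4.
Price P = 285 - 739/4 = 401/4.
Ember's profit: (401/4 - 36)·(257/2) - 2259 = 5997.1250.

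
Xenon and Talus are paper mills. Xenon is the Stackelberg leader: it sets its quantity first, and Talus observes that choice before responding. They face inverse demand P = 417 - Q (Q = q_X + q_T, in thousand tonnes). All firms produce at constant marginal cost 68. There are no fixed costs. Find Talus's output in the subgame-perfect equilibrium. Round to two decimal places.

87.25

Solve by backward induction. Given q_X, the follower Talus maximises π_T = (417 - q_X - q_T)q_T - 68q_T.
Follower FOC: 349 - q_X - 2q_T = 0, so q_T(q_X) = (349 - q_X)/2.
Xenon substitutes q_T(q_X) into its own profit: π_X = q_X(417 - q_X - (349 - q_X)/2) - 68q_X = (485/2 - (1/2)q_X)q_X - 68q_X.
The leader's first-order condition 349/2 - q_X = 0 yields q_X = 349/2.
Then q_T = (349 - 349/2)/2 = 349/4.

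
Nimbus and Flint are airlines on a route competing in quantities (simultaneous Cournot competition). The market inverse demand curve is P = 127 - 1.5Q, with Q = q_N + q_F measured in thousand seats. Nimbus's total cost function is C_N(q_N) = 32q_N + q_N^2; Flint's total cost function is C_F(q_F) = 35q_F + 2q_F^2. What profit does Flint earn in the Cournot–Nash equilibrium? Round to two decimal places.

328.95

Nimbus's profit: π_N = (127 - 1.5Q)q_N - (32q_N + q_N²). Setting ∂π_N/∂q_N = 0: 95 - 5q_N - (3/2)(q_F) = 0.
Flint's profit: π_F = (127 - 1.5Q)q_F - (35q_F + 2q_F²). Setting ∂π_F/∂q_F = 0: 92 - 7q_F - (3/2)(q_N) = 0.
So q_N = (95 - (3/2)q_F)/5 and q_F = (92 - (3/2)q_N)/7.
Substituting one into the other gives q_N = 16.0916 and q_F = 1270/131.
Price P = 127 - (3/2)·25.7863 = 88.3206.
Flint's profit: 88.3206·(1270/131) - 35·(1270/131) - 2(1270/131)² = 328.9523.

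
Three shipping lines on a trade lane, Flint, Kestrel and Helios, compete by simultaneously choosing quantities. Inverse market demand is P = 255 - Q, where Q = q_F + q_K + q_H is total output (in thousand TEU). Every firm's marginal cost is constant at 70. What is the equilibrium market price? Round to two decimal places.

Each firm earns π_i = (255 - Q)q_i - 70q_i.
First-order condition (treating rivals' output as given): 185 - 2q_i - Σ_{j≠i} q_j = 0.
By symmetry each firm produces the same amount; substituting Σ_{j≠i} q_j = 2q_i yields q_i = 185/4.
Total output Q = 555/4, so price P = 255 - 555/4 = 465/4.

116.25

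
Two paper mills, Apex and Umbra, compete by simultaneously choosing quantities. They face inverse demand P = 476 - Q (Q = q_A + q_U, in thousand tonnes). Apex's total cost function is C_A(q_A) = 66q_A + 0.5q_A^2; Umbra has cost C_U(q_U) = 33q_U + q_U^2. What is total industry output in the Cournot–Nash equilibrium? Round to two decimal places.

192.36

Apex's profit: π_A = (476 - Q)q_A - (66q_A + (1/2)q_A²). Setting ∂π_A/∂q_A = 0: 410 - 3q_A - (q_U) = 0.
Umbra's profit: π_U = (476 - Q)q_U - (33q_U + q_U²). Setting ∂π_U/∂q_U = 0: 443 - 4q_U - (q_A) = 0.
So q_A = (410 - q_U)/3 and q_U = (443 - q_A)/4.
Solving the pair: q_A = 1197/11, q_U = 919/11.
Total output Q = 1197/11 + 919/11 = 192.3636.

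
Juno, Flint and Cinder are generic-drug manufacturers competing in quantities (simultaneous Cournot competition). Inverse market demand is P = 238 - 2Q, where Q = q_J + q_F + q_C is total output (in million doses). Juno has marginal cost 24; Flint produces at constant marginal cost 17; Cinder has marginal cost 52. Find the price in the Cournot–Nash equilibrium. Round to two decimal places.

Juno's profit: π_J = (238 - 2Q)q_J - (24q_J). Setting ∂π_J/∂q_J = 0: 214 - 4q_J - 2(q_F + q_C) = 0.
Flint's profit: π_F = (238 - 2Q)q_F - (17q_F). Setting ∂π_F/∂q_F = 0: 221 - 4q_F - 2(q_J + q_C) = 0.
Cinder's first-order condition: 186 - 4q_C - 2(q_J + q_F) = 0.
Adding the 3 conditions: 621 − 4Q − 4Q = 0, i.e. Q = 621/8.
Back-substituting: q_J = (214 − 621/4)/2 = 235/8, q_F = (221 − 621/4)/2 = 263/8, q_C = (186 − 621/4)/2 = 123/8.
Total output Q = 621/8, so price P = 238 - 2·(621/8) = 331/4.

82.75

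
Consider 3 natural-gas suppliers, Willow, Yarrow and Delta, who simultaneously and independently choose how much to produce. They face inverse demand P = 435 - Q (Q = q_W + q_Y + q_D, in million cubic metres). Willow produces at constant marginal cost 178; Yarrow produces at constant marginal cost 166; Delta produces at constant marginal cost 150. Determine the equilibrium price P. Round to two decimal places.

Willow's profit: π_W = (435 - Q)q_W - (178q_W). Setting ∂π_W/∂q_W = 0: 257 - 2q_W - (q_Y + q_D) = 0.
Yarrow's first-order condition: 269 - 2q_Y - (q_W + q_D) = 0.
Delta's first-order condition: 285 - 2q_D - (q_W + q_Y) = 0.
Adding the 3 conditions: 811 − 2Q − 2Q = 0, i.e. Q = 811/4.
Back-substituting: q_W = (257 − 811/4) = 217/4, q_Y = (269 − 811/4) = 265/4, q_D = (285 − 811/4) = 329/4.
Total output Q = 811/4, so price P = 435 - 811/4 = 929/4.

232.25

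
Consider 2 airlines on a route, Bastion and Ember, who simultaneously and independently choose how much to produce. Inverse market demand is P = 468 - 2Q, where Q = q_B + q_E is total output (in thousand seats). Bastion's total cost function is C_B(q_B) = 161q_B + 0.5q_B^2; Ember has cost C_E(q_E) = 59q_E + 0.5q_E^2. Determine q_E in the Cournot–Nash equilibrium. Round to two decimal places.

68.14

Bastion's profit: π_B = (468 - 2Q)q_B - (161q_B + (1/2)q_B²). Setting ∂π_B/∂q_B = 0: 307 - 5q_B - 2(q_E) = 0.
Ember's first-order condition: 409 - 5q_E - 2(q_B) = 0.
Best responses: q_B = (307 - 2q_E)/5, q_E = (409 - 2q_B)/5.
Substituting one into the other gives q_B = 239/7 and q_E = 477/7.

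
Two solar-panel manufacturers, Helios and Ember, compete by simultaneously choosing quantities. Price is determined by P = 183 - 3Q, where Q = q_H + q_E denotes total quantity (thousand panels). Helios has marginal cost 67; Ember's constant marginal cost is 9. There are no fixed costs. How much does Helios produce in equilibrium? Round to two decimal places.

6.44

Helios's profit: π_H = (183 - 3Q)q_H - (67q_H). Setting ∂π_H/∂q_H = 0: 116 - 6q_H - 3(q_E) = 0.
Ember's first-order condition: 174 - 6q_E - 3(q_H) = 0.
Best responses: q_H = (116 - 3q_E)/6, q_E = (174 - 3q_H)/6.
Substituting one into the other gives q_H = 58/9 and q_E = 232/9.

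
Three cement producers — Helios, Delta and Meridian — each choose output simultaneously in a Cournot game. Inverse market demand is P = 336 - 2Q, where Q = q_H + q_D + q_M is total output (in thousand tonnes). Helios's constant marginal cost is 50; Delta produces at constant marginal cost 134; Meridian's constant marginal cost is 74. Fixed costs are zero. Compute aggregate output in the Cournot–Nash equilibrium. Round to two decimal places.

93.75

Helios's profit: π_H = (336 - 2Q)q_H - (50q_H). Setting ∂π_H/∂q_H = 0: 286 - 4q_H - 2(q_D + q_M) = 0.
Delta's first-order condition: 202 - 4q_D - 2(q_H + q_M) = 0.
Meridian's first-order condition: 262 - 4q_M - 2(q_H + q_D) = 0.
Adding the 3 conditions: 750 − 4Q − 4Q = 0, i.e. Q = 375/4.
Back-substituting: q_H = (286 − 375/2)/2 = 197/4, q_D = (202 − 375/2)/2 = 29/4, q_M = (262 − 375/2)/2 = 149/4.
Total output Q = 197/4 + 29/4 + 149/4 = 375/4.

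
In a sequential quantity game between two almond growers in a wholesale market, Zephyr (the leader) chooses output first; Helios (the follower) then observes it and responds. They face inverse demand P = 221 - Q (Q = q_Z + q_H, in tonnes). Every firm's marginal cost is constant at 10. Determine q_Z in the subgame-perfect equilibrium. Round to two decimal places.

105.50

The follower Helios best-responds to any q_Z: π_H = (221 - Q)q_H - 10q_H.
Follower FOC: 211 - q_Z - 2q_H = 0, so q_H(q_Z) = (211 - q_Z)/2.
The leader anticipates this reaction. Substituting into P = 221 - Q gives P = 231/2 - (1/2)q_Z, so π_Z = (231/2 - (1/2)q_Z)q_Z - 10q_Z.
Leader FOC: 211/2 - q_Z = 0, so q_Z = 211/2.
Then q_H = (211 - 211/2)/2 = 211/4.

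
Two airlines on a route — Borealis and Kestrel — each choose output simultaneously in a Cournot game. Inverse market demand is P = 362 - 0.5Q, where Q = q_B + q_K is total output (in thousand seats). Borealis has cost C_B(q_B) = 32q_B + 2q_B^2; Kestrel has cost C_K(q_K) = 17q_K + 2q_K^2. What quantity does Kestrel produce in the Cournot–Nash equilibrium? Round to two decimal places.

63.03

Borealis's profit: π_B = (362 - 0.5Q)q_B - (32q_B + 2q_B²). Setting ∂π_B/∂q_B = 0: 330 - 5q_B - (1/2)(q_K) = 0.
Kestrel's first-order condition: 345 - 5q_K - (1/2)(q_B) = 0.
Rearranging gives the reaction functions q_B = (330 - (1/2)q_K)/5 and q_K = (345 - (1/2)q_B)/5.
Substituting one into the other gives q_B = 1970/33 and q_K = 63.0303.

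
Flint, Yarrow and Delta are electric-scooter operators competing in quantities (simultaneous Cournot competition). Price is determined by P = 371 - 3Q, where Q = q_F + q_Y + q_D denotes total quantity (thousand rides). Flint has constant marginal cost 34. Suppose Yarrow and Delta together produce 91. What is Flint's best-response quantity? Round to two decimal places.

With rivals' combined output fixed at 91, Flint's profit is π_F = (371 - 3·91 - 3q_F)q_F - (34q_F) = (98 - 3q_F)q_F - (34q_F).
∂π_F/∂q_F = 64 - 6q_F = 0, so q_F = 32/3.

10.67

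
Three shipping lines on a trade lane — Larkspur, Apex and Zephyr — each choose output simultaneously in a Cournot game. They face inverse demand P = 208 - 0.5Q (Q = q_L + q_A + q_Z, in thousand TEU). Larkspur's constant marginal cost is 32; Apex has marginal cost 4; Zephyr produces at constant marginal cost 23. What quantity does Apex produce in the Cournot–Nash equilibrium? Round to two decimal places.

Larkspur's profit: π_L = (208 - 0.5Q)q_L - (32q_L). Setting ∂π_L/∂q_L = 0: 176 - q_L - (1/2)(q_A + q_Z) = 0.
Apex's profit: π_A = (208 - 0.5Q)q_A - (4q_A). Setting ∂π_A/∂q_A = 0: 204 - q_A - (1/2)(q_L + q_Z) = 0.
Zephyr's profit: π_Z = (208 - 0.5Q)q_Z - (23q_Z). Setting ∂π_Z/∂q_Z = 0: 185 - q_Z - (1/2)(q_L + q_A) = 0.
Adding the 3 conditions: 565 − Q − Q = 0, i.e. Q = 565/2.
Back-substituting: q_L = (176 − 565/4)/(1/2) = 139/2, q_A = (204 − 565/4)/(1/2) = 251/2, q_Z = (185 − 565/4)/(1/2) = 175/2.

125.50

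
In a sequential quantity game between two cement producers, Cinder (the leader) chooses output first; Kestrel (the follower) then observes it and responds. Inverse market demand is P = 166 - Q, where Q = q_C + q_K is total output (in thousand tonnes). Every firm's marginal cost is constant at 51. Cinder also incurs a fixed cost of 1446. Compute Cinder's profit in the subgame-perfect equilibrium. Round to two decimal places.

207.13

The follower Kestrel best-responds to any q_C: π_K = (166 - Q)q_K - 51q_K.
∂π_K/∂q_K = 115 - q_C - 2q_K = 0 gives the reaction function q_K = (115 - q_C)/2.
The leader anticipates this reaction. Substituting into P = 166 - Q gives P = 217/2 - (1/2)q_C, so π_C = (217/2 - (1/2)q_C)q_C - 51q_C.
Maximising: ∂π_C/∂q_C = 115/2 - q_C = 0, giving q_C = 115/2.
Then q_K = (115 - 115/2)/2 = 115/4.
Price P = 166 - 345/4 = 319/4.
Cinder's profit: (319/4 - 51)·(115/2) - 1446 = 1657/8.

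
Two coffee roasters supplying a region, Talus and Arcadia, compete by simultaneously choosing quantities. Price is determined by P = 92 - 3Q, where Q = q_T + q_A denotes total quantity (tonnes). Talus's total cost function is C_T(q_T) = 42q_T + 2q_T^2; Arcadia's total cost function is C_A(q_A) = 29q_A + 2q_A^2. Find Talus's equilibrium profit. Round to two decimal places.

58.40

Talus's profit: π_T = (92 - 3Q)q_T - (42q_T + 2q_T²). Setting ∂π_T/∂q_T = 0: 50 - 10q_T - 3(q_A) = 0.
Arcadia's first-order condition: 63 - 10q_A - 3(q_T) = 0.
Best responses: q_T = (50 - 3q_A)/10, q_A = (63 - 3q_T)/10.
Substituting one into the other gives q_T = 311/91 and q_A = 480/91.
Price P = 92 - 3·(113/13) = 857/13.
Talus's profit: (857/13)·(311/91) - 42·(311/91) - 2(311/91)² = 58.3993.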